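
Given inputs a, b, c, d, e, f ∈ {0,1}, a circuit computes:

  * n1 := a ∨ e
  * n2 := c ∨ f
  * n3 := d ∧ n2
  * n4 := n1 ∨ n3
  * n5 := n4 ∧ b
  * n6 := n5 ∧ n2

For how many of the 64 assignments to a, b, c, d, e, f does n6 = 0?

43

n6 = n5 ∧ n2 must be 0, so at least one of n5, n2 is 0.
Enumerating the 64 input combinations, 43 give n6 = 0 and 21 give n6 = 1.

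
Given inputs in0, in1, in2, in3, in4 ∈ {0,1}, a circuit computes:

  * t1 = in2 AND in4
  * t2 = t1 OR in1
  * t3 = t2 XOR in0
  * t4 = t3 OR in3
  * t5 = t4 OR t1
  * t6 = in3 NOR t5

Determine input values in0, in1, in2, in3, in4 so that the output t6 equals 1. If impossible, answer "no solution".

t6 = in3 NOR t5 must be 1, so both in3 = 0 and t5 = 0.
t5 = t4 OR t1 must be 0, so both t4 = 0 and t1 = 0.
Check with in0=1, in1=1, in2=0, in3=0, in4=0:
t1 = in2 AND in4 = 0 AND 0 = 0
t2 = t1 OR in1 = 0 OR 1 = 1
t3 = t2 XOR in0 = 1 XOR 1 = 0
t4 = t3 OR in3 = 0 OR 0 = 0
t5 = t4 OR t1 = 0 OR 0 = 0
t6 = in3 NOR t5 = 0 NOR 0 = 1
So t6 = 1 as required.

in0=1, in1=1, in2=0, in3=0, in4=0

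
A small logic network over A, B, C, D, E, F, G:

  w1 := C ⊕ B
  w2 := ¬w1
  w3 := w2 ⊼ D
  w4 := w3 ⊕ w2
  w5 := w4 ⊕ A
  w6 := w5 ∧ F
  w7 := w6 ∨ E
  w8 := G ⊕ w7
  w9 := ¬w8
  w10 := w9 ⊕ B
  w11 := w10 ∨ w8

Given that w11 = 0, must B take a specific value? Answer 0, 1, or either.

w11 = w10 ∨ w8 must be 0, so both w10 = 0 and w8 = 0.
Every assignment with w11 = 0 has B = 1; there are 32 such assignment(s).

1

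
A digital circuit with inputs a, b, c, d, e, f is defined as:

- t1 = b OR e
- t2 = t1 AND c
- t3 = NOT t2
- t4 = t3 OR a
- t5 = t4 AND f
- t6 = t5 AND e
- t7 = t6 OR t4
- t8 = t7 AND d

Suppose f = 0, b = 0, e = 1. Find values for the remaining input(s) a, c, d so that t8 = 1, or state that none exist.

a=0, c=0, d=1

t8 = t7 AND d must be 1, so both t7 = 1 and d = 1.
Check with f = 0, b = 0, e = 1 and a=0, c=0, d=1:
t1 = b OR e = 0 OR 1 = 1
t2 = t1 AND c = 1 AND 0 = 0
t3 = NOT t2 = NOT 0 = 1
t4 = t3 OR a = 1 OR 0 = 1
t5 = t4 AND f = 1 AND 0 = 0
t6 = t5 AND e = 0 AND 1 = 0
t7 = t6 OR t4 = 0 OR 1 = 1
t8 = t7 AND d = 1 AND 1 = 1
So t8 = 1.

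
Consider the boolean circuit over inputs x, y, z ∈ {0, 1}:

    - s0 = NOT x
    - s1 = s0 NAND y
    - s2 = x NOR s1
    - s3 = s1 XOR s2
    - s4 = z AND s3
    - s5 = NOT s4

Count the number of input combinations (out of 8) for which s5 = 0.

4

s5 = NOT s4 must be 0, so s4 = 1.
s4 = z AND s3 must be 1, so both z = 1 and s3 = 1.
s3 = s1 XOR s2 must be 1, so s1 and s2 differ.
Satisfying assignments:
  x=0, y=0, z=1
  x=0, y=1, z=1
  x=1, y=0, z=1
  x=1, y=1, z=1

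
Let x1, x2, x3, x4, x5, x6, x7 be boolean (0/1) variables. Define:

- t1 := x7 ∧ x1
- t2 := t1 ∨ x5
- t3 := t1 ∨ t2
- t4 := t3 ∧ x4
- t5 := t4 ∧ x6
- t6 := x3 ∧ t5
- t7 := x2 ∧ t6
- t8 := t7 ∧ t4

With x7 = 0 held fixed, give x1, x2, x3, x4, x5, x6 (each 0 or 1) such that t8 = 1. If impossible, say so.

t8 = t7 ∧ t4 must be 1, so both t7 = 1 and t4 = 1.
Check with x7 = 0 and x1=0, x2=1, x3=1, x4=1, x5=1, x6=1:
t1 = x7 ∧ x1 = 0 ∧ 0 = 0
t2 = t1 ∨ x5 = 0 ∨ 1 = 1
t3 = t1 ∨ t2 = 0 ∨ 1 = 1
t4 = t3 ∧ x4 = 1 ∧ 1 = 1
t5 = t4 ∧ x6 = 1 ∧ 1 = 1
t6 = x3 ∧ t5 = 1 ∧ 1 = 1
t7 = x2 ∧ t6 = 1 ∧ 1 = 1
t8 = t7 ∧ t4 = 1 ∧ 1 = 1
So t8 = 1.

x1=0, x2=1, x3=1, x4=1, x5=1, x6=1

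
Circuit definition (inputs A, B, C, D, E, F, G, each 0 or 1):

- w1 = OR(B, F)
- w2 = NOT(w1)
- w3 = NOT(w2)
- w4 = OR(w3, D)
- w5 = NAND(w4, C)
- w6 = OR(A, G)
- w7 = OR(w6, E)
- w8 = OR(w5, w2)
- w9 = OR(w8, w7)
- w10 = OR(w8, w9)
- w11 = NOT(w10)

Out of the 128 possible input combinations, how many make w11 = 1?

6

w11 = NOT(w10) must be 1, so w10 = 0.
w10 = OR(w8, w9) must be 0, so both w8 = 0 and w9 = 0.
w8 = OR(w5, w2) must be 0, so both w5 = 0 and w2 = 0.
Satisfying assignments:
  A=0, B=0, C=1, D=0, E=0, F=1, G=0
  A=0, B=0, C=1, D=1, E=0, F=1, G=0
  A=0, B=1, C=1, D=0, E=0, F=0, G=0
  A=0, B=1, C=1, D=0, E=0, F=1, G=0
  A=0, B=1, C=1, D=1, E=0, F=0, G=0
  A=0, B=1, C=1, D=1, E=0, F=1, G=0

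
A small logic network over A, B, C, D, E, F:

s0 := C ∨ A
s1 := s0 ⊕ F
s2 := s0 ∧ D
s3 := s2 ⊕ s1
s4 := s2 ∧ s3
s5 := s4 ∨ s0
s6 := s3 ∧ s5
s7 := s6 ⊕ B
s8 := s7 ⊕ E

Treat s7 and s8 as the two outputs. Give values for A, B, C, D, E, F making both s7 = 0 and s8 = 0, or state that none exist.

Check with A=0, B=0, C=1, D=1, E=0, F=0:
s0 = C ∨ A = 1 ∨ 0 = 1
s1 = s0 ⊕ F = 1 ⊕ 0 = 1
s2 = s0 ∧ D = 1 ∧ 1 = 1
s3 = s2 ⊕ s1 = 1 ⊕ 1 = 0
s4 = s2 ∧ s3 = 1 ∧ 0 = 0
s5 = s4 ∨ s0 = 0 ∨ 1 = 1
s6 = s3 ∧ s5 = 0 ∧ 1 = 0
s7 = s6 ⊕ B = 0 ⊕ 0 = 0
s8 = s7 ⊕ E = 0 ⊕ 0 = 0
So s7 = 0 and s8 = 0.

A=0, B=0, C=1, D=1, E=0, F=0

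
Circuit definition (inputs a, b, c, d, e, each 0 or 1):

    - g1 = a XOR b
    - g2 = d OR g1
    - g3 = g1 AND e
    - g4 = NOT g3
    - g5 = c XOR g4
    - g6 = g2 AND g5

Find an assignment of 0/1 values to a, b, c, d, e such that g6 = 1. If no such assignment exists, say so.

g6 = g2 AND g5 must be 1, so both g2 = 1 and g5 = 1.
g2 = d OR g1 must be 1, so at least one of d, g1 is 1.
g5 = c XOR g4 must be 1, so c and g4 differ.
Check with a=1, b=0, c=1, d=0, e=1:
g1 = a XOR b = 1 XOR 0 = 1
g2 = d OR g1 = 0 OR 1 = 1
g3 = g1 AND e = 1 AND 1 = 1
g4 = NOT g3 = NOT 1 = 0
g5 = c XOR g4 = 1 XOR 0 = 1
g6 = g2 AND g5 = 1 AND 1 = 1
So g6 = 1 as required.

a=1, b=0, c=1, d=0, e=1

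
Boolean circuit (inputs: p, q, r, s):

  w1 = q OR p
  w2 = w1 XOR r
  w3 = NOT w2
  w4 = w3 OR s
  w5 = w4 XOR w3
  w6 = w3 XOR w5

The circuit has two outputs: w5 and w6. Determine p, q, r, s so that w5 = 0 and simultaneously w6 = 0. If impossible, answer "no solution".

Check with p=1, q=0, r=0, s=0:
w1 = q OR p = 0 OR 1 = 1
w2 = w1 XOR r = 1 XOR 0 = 1
w3 = NOT w2 = NOT 1 = 0
w4 = w3 OR s = 0 OR 0 = 0
w5 = w4 XOR w3 = 0 XOR 0 = 0
w6 = w3 XOR w5 = 0 XOR 0 = 0
So w5 = 0 and w6 = 0.

p=1, q=0, r=0, s=0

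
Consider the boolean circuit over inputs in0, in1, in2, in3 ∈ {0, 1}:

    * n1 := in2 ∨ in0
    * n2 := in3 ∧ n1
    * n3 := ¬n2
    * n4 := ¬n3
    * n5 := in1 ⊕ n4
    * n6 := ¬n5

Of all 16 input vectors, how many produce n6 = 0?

n6 = ¬n5 must be 0, so n5 = 1.
Enumerating the 16 input combinations, 8 give n6 = 0 and 8 give n6 = 1.

8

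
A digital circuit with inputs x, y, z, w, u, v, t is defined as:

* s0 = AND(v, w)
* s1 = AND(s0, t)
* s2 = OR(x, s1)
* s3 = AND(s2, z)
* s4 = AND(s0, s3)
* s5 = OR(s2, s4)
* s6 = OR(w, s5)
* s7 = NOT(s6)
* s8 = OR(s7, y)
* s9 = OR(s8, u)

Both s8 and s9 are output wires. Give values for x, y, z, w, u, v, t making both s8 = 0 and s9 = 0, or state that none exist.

x=1 y=0 z=1 w=1 u=0 v=0 t=0

Check with x=1 y=0 z=1 w=1 u=0 v=0 t=0:
s0 = AND(v, w) = AND(0, 1) = 0
s1 = AND(s0, t) = AND(0, 0) = 0
s2 = OR(x, s1) = OR(1, 0) = 1
s3 = AND(s2, z) = AND(1, 1) = 1
s4 = AND(s0, s3) = AND(0, 1) = 0
s5 = OR(s2, s4) = OR(1, 0) = 1
s6 = OR(w, s5) = OR(1, 1) = 1
s7 = NOT(s6) = NOT 1 = 0
s8 = OR(s7, y) = OR(0, 0) = 0
s9 = OR(s8, u) = OR(0, 0) = 0
So s8 = 0 and s9 = 0.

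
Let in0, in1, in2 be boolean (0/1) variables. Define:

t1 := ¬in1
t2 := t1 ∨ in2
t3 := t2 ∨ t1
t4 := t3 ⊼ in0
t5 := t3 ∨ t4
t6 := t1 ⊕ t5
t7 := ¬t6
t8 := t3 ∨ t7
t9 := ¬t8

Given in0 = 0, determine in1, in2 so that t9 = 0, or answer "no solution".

in1=1, in2=1

t9 = ¬t8 must be 0, so t8 = 1.
Check with in0 = 0 and in1=1, in2=1:
t1 = ¬in1 = ¬1 = 0
t2 = t1 ∨ in2 = 0 ∨ 1 = 1
t3 = t2 ∨ t1 = 1 ∨ 0 = 1
t4 = t3 ⊼ in0 = 1 ⊼ 0 = 1
t5 = t3 ∨ t4 = 1 ∨ 1 = 1
t6 = t1 ⊕ t5 = 0 ⊕ 1 = 1
t7 = ¬t6 = ¬1 = 0
t8 = t3 ∨ t7 = 1 ∨ 0 = 1
t9 = ¬t8 = ¬1 = 0
So t9 = 0.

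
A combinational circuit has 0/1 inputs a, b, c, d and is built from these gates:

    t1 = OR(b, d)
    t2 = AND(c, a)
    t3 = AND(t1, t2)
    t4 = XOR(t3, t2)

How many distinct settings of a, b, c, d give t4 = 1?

1

t4 = XOR(t3, t2) must be 1, so t3 and t2 differ.
Enumerating the 16 input combinations, 1 give t4 = 1 and 15 give t4 = 0.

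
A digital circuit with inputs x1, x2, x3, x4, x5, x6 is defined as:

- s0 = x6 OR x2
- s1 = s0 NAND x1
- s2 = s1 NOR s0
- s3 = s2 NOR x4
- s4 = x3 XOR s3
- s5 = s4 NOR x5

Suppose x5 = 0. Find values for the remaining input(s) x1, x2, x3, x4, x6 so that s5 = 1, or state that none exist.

x1=1, x2=0, x3=0, x4=1, x6=0

Check with x5 = 0 and x1=1, x2=0, x3=0, x4=1, x6=0:
s0 = x6 OR x2 = 0 OR 0 = 0
s1 = s0 NAND x1 = 0 NAND 1 = 1
s2 = s1 NOR s0 = 1 NOR 0 = 0
s3 = s2 NOR x4 = 0 NOR 1 = 0
s4 = x3 XOR s3 = 0 XOR 0 = 0
s5 = s4 NOR x5 = 0 NOR 0 = 1
So s5 = 1.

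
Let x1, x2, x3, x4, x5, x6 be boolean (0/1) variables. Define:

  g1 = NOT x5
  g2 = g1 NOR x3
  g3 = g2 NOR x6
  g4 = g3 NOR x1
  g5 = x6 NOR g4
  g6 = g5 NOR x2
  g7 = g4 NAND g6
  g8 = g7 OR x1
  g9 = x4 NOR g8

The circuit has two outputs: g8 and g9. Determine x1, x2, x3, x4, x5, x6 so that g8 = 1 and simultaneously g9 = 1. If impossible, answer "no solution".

Across all 64 input combinations, none give both g8 = 1 and g9 = 1.

no solution exists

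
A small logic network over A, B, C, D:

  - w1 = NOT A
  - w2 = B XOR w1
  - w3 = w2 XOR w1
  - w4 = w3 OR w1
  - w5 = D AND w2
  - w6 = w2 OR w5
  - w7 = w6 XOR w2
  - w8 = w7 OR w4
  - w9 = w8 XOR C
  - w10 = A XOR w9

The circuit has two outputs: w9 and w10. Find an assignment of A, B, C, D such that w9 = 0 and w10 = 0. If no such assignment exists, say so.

Check with A=0, B=0, C=1, D=0:
w1 = NOT A = NOT 0 = 1
w2 = B XOR w1 = 0 XOR 1 = 1
w3 = w2 XOR w1 = 1 XOR 1 = 0
w4 = w3 OR w1 = 0 OR 1 = 1
w5 = D AND w2 = 0 AND 1 = 0
w6 = w2 OR w5 = 1 OR 0 = 1
w7 = w6 XOR w2 = 1 XOR 1 = 0
w8 = w7 OR w4 = 0 OR 1 = 1
w9 = w8 XOR C = 1 XOR 1 = 0
w10 = A XOR w9 = 0 XOR 0 = 0
So w9 = 0 and w10 = 0.

A=0, B=0, C=1, D=0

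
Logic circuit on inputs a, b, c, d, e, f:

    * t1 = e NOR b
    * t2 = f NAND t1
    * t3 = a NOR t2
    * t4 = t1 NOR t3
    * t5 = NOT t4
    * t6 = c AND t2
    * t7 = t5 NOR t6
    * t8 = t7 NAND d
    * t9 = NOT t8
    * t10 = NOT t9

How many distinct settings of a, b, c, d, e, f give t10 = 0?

12

t10 = NOT t9 must be 0, so t9 = 1.
t9 = NOT t8 must be 1, so t8 = 0.
Enumerating the 64 input combinations, 12 give t10 = 0 and 52 give t10 = 1.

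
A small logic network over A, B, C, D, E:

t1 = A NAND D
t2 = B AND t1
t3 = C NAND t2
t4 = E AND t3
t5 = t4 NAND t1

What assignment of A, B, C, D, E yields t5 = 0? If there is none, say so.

A=0, B=0, C=1, D=0, E=1

Check with A=0, B=0, C=1, D=0, E=1:
t1 = A NAND D = 0 NAND 0 = 1
t2 = B AND t1 = 0 AND 1 = 0
t3 = C NAND t2 = 1 NAND 0 = 1
t4 = E AND t3 = 1 AND 1 = 1
t5 = t4 NAND t1 = 1 NAND 1 = 0
So t5 = 0 as required.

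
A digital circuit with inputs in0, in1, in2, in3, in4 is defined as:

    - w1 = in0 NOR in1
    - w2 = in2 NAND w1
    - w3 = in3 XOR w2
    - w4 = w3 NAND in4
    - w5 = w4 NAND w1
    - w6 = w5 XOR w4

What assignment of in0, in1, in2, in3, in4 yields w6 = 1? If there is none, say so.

w6 = w5 XOR w4 must be 1, so w5 and w4 differ.
Check with in0=0, in1=0, in2=0, in3=0, in4=1:
w1 = in0 NOR in1 = 0 NOR 0 = 1
w2 = in2 NAND w1 = 0 NAND 1 = 1
w3 = in3 XOR w2 = 0 XOR 1 = 1
w4 = w3 NAND in4 = 1 NAND 1 = 0
w5 = w4 NAND w1 = 0 NAND 1 = 1
w6 = w5 XOR w4 = 1 XOR 0 = 1
So w6 = 1 as required.

in0=0, in1=0, in2=0, in3=0, in4=1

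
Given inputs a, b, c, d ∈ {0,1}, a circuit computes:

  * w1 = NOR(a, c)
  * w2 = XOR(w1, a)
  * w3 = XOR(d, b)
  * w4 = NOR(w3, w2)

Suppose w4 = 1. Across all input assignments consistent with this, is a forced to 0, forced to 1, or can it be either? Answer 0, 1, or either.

0

w4 = NOR(w3, w2) must be 1, so both w3 = 0 and w2 = 0.
Every assignment with w4 = 1 has a = 0; there are 2 such assignment(s).
  a=0, b=0, c=1, d=0
  a=0, b=1, c=1, d=1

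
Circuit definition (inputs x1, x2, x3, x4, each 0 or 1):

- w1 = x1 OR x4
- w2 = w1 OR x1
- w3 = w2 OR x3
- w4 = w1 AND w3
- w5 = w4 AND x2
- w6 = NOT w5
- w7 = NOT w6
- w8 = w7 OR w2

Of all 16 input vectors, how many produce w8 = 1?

12

w8 = w7 OR w2 must be 1, so at least one of w7, w2 is 1.
Enumerating the 16 input combinations, 12 give w8 = 1 and 4 give w8 = 0.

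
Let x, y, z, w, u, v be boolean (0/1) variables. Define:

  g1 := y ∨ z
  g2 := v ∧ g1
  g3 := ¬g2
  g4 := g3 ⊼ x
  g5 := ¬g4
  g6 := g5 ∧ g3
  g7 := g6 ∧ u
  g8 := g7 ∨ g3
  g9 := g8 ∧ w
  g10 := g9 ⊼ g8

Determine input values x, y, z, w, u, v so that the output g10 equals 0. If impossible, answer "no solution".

Check with x=1, y=0, z=1, w=1, u=1, v=0:
g1 = y ∨ z = 0 ∨ 1 = 1
g2 = v ∧ g1 = 0 ∧ 1 = 0
g3 = ¬g2 = ¬0 = 1
g4 = g3 ⊼ x = 1 ⊼ 1 = 0
g5 = ¬g4 = ¬0 = 1
g6 = g5 ∧ g3 = 1 ∧ 1 = 1
g7 = g6 ∧ u = 1 ∧ 1 = 1
g8 = g7 ∨ g3 = 1 ∨ 1 = 1
g9 = g8 ∧ w = 1 ∧ 1 = 1
g10 = g9 ⊼ g8 = 1 ⊼ 1 = 0
So g10 = 0 as required.

x=1, y=0, z=1, w=1, u=1, v=0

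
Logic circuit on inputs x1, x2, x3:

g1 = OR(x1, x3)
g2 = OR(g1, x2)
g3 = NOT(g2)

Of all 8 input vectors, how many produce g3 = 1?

1

g3 = NOT(g2) must be 1, so g2 = 0.
Enumerating the 8 input combinations, 1 give g3 = 1 and 7 give g3 = 0.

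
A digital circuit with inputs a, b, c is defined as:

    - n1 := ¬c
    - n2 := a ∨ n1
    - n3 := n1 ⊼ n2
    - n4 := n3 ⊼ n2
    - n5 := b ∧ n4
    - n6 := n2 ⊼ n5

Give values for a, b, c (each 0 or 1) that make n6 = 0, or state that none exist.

a=0, b=1, c=0

Check with a=0, b=1, c=0:
n1 = ¬c = ¬0 = 1
n2 = a ∨ n1 = 0 ∨ 1 = 1
n3 = n1 ⊼ n2 = 1 ⊼ 1 = 0
n4 = n3 ⊼ n2 = 0 ⊼ 1 = 1
n5 = b ∧ n4 = 1 ∧ 1 = 1
n6 = n2 ⊼ n5 = 1 ⊼ 1 = 0
So n6 = 0 as required.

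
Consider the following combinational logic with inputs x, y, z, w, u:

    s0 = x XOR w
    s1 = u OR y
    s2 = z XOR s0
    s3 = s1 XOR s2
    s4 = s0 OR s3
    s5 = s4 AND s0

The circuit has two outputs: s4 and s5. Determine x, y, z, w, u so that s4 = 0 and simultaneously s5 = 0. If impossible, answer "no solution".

x=0, y=0, z=0, w=0, u=0

Check with x=0, y=0, z=0, w=0, u=0:
s0 = x XOR w = 0 XOR 0 = 0
s1 = u OR y = 0 OR 0 = 0
s2 = z XOR s0 = 0 XOR 0 = 0
s3 = s1 XOR s2 = 0 XOR 0 = 0
s4 = s0 OR s3 = 0 OR 0 = 0
s5 = s4 AND s0 = 0 AND 0 = 0
So s4 = 0 and s5 = 0.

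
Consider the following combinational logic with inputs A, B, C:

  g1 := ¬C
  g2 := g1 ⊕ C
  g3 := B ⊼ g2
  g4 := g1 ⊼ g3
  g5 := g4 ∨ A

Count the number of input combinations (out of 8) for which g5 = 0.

1

g5 = g4 ∨ A must be 0, so both g4 = 0 and A = 0.
Satisfying assignments:
  A=0, B=0, C=0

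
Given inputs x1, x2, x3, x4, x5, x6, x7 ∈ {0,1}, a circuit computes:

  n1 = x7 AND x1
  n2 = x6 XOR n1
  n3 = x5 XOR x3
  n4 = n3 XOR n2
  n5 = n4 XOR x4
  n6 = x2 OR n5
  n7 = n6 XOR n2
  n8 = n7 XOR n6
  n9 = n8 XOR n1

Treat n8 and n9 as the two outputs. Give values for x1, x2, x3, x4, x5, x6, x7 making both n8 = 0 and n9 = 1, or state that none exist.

Check with x1=1 x2=0 x3=1 x4=1 x5=1 x6=1 x7=1:
n1 = x7 AND x1 = 1 AND 1 = 1
n2 = x6 XOR n1 = 1 XOR 1 = 0
n3 = x5 XOR x3 = 1 XOR 1 = 0
n4 = n3 XOR n2 = 0 XOR 0 = 0
n5 = n4 XOR x4 = 0 XOR 1 = 1
n6 = x2 OR n5 = 0 OR 1 = 1
n7 = n6 XOR n2 = 1 XOR 0 = 1
n8 = n7 XOR n6 = 1 XOR 1 = 0
n9 = n8 XOR n1 = 0 XOR 1 = 1
So n8 = 0 and n9 = 1.

x1=1 x2=0 x3=1 x4=1 x5=1 x6=1 x7=1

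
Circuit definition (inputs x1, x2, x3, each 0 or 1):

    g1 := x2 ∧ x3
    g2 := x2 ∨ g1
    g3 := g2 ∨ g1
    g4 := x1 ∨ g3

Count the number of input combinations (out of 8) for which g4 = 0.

g4 = x1 ∨ g3 must be 0, so both x1 = 0 and g3 = 0.
Enumerating the 8 input combinations, 2 give g4 = 0 and 6 give g4 = 1.

2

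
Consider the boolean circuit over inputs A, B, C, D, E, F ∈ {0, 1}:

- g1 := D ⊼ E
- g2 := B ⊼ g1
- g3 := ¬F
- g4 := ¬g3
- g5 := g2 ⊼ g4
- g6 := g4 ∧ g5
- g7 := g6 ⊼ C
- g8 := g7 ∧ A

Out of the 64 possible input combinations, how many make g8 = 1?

29

g8 = g7 ∧ A must be 1, so both g7 = 1 and A = 1.
Enumerating the 64 input combinations, 29 give g8 = 1 and 35 give g8 = 0.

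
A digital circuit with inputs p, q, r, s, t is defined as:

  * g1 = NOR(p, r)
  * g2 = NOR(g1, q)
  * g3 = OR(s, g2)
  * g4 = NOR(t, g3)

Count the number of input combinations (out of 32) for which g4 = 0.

27

g4 = NOR(t, g3) must be 0, so at least one of t, g3 is 1.
Enumerating the 32 input combinations, 27 give g4 = 0 and 5 give g4 = 1.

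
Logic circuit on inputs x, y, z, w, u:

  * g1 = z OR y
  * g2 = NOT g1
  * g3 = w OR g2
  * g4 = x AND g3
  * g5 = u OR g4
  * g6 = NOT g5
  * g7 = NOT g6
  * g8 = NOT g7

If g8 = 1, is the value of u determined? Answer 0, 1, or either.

0

g8 = NOT g7 must be 1, so g7 = 0.
Every assignment with g8 = 1 has u = 0; there are 11 such assignment(s).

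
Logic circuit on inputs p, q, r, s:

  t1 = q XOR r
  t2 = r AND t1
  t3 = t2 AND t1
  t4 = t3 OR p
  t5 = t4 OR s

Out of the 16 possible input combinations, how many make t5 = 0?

3

t5 = t4 OR s must be 0, so both t4 = 0 and s = 0.
t4 = t3 OR p must be 0, so both t3 = 0 and p = 0.
t3 = t2 AND t1 must be 0, so at least one of t2, t1 is 0.
Enumerating the 16 input combinations, 3 give t5 = 0 and 13 give t5 = 1.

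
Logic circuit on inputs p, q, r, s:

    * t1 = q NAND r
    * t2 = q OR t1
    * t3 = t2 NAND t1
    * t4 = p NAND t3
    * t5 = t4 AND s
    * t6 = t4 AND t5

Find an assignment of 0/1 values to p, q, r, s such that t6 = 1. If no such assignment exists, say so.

t6 = t4 AND t5 must be 1, so both t4 = 1 and t5 = 1.
Check with p=1, q=0, r=1, s=1:
t1 = q NAND r = 0 NAND 1 = 1
t2 = q OR t1 = 0 OR 1 = 1
t3 = t2 NAND t1 = 1 NAND 1 = 0
t4 = p NAND t3 = 1 NAND 0 = 1
t5 = t4 AND s = 1 AND 1 = 1
t6 = t4 AND t5 = 1 AND 1 = 1
So t6 = 1 as required.

p=1, q=0, r=1, s=1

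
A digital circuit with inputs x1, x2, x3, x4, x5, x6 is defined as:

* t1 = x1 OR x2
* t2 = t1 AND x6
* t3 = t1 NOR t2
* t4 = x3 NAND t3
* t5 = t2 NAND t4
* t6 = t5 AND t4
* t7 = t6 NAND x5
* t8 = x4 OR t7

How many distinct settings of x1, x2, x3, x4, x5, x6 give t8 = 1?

56

t8 = x4 OR t7 must be 1, so at least one of x4, t7 is 1.
Enumerating the 64 input combinations, 56 give t8 = 1 and 8 give t8 = 0.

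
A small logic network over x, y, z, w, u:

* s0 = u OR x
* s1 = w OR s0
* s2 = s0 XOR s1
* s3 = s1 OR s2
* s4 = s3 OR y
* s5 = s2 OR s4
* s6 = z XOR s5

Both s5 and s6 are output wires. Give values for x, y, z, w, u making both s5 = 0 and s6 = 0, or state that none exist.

x=0, y=0, z=0, w=0, u=0

Check with x=0, y=0, z=0, w=0, u=0:
s0 = u OR x = 0 OR 0 = 0
s1 = w OR s0 = 0 OR 0 = 0
s2 = s0 XOR s1 = 0 XOR 0 = 0
s3 = s1 OR s2 = 0 OR 0 = 0
s4 = s3 OR y = 0 OR 0 = 0
s5 = s2 OR s4 = 0 OR 0 = 0
s6 = z XOR s5 = 0 XOR 0 = 0
So s5 = 0 and s6 = 0.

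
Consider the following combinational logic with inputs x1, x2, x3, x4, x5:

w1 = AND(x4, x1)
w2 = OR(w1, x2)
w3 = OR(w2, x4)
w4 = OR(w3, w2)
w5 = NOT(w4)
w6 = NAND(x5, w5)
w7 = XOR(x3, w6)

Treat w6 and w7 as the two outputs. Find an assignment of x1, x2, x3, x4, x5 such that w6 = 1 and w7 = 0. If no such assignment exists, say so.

Check with x1=0 x2=0 x3=1 x4=0 x5=0:
w1 = AND(x4, x1) = AND(0, 0) = 0
w2 = OR(w1, x2) = OR(0, 0) = 0
w3 = OR(w2, x4) = OR(0, 0) = 0
w4 = OR(w3, w2) = OR(0, 0) = 0
w5 = NOT(w4) = NOT 0 = 1
w6 = NAND(x5, w5) = NAND(0, 1) = 1
w7 = XOR(x3, w6) = XOR(1, 1) = 0
So w6 = 1 and w7 = 0.

x1=0 x2=0 x3=1 x4=0 x5=0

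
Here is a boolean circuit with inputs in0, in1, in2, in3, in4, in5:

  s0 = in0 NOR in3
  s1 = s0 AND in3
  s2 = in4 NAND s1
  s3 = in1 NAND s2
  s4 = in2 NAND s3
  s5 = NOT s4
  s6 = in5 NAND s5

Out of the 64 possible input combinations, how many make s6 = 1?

s6 = in5 NAND s5 must be 1, so at least one of in5, s5 is 0.
Enumerating the 64 input combinations, 56 give s6 = 1 and 8 give s6 = 0.

56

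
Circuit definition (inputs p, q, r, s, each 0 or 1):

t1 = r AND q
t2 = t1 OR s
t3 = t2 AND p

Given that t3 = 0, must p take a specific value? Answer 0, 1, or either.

either

Both values of p occur among assignments with t3 = 0:
  p=0: p=0, q=0, r=0, s=0
  p=1: p=1, q=0, r=0, s=0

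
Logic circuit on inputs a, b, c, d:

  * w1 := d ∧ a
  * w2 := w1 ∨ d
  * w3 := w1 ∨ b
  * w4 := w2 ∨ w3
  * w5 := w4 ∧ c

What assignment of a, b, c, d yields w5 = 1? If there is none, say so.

a=1, b=1, c=1, d=1

Check with a=1, b=1, c=1, d=1:
w1 = d ∧ a = 1 ∧ 1 = 1
w2 = w1 ∨ d = 1 ∨ 1 = 1
w3 = w1 ∨ b = 1 ∨ 1 = 1
w4 = w2 ∨ w3 = 1 ∨ 1 = 1
w5 = w4 ∧ c = 1 ∧ 1 = 1
So w5 = 1 as required.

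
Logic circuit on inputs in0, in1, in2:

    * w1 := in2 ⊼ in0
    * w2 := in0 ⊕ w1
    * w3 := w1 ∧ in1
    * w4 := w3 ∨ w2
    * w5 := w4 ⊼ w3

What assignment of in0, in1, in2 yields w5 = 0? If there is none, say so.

w5 = w4 ⊼ w3 must be 0, so both w4 = 1 and w3 = 1.
w4 = w3 ∨ w2 must be 1, so at least one of w3, w2 is 1.
Check with in0=1 in1=1 in2=0:
w1 = in2 ⊼ in0 = 0 ⊼ 1 = 1
w2 = in0 ⊕ w1 = 1 ⊕ 1 = 0
w3 = w1 ∧ in1 = 1 ∧ 1 = 1
w4 = w3 ∨ w2 = 1 ∨ 0 = 1
w5 = w4 ⊼ w3 = 1 ⊼ 1 = 0
So w5 = 0 as required.

in0=1 in1=1 in2=0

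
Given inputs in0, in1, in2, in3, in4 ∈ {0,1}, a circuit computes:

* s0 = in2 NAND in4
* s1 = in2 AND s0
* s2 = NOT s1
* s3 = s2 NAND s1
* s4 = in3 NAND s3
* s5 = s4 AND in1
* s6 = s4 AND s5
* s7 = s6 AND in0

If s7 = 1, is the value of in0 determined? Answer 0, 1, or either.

1

s7 = s6 AND in0 must be 1, so both s6 = 1 and in0 = 1.
s6 = s4 AND s5 must be 1, so both s4 = 1 and s5 = 1.
Every assignment with s7 = 1 has in0 = 1; there are 4 such assignment(s).
  in0=1, in1=1, in2=0, in3=0, in4=0
  in0=1, in1=1, in2=0, in3=0, in4=1
  in0=1, in1=1, in2=1, in3=0, in4=0
  in0=1, in1=1, in2=1, in3=0, in4=1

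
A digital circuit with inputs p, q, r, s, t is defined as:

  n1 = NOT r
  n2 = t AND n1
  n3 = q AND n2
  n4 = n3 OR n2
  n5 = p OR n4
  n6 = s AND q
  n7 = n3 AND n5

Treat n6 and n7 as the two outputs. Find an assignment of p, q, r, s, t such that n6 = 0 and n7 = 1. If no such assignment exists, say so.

Check with p=1, q=1, r=0, s=0, t=1:
n1 = NOT r = NOT 0 = 1
n2 = t AND n1 = 1 AND 1 = 1
n3 = q AND n2 = 1 AND 1 = 1
n4 = n3 OR n2 = 1 OR 1 = 1
n5 = p OR n4 = 1 OR 1 = 1
n6 = s AND q = 0 AND 1 = 0
n7 = n3 AND n5 = 1 AND 1 = 1
So n6 = 0 and n7 = 1.

p=1, q=1, r=0, s=0, t=1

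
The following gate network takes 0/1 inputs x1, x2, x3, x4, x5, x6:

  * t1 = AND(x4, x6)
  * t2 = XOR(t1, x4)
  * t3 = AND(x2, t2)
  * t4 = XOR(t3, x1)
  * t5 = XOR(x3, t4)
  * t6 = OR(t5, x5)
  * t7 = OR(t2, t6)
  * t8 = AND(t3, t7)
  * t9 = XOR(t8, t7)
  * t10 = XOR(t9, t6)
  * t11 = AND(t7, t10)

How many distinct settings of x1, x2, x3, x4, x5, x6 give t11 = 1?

t11 = AND(t7, t10) must be 1, so both t7 = 1 and t10 = 1.
t7 = OR(t2, t6) must be 1, so at least one of t2, t6 is 1.
t10 = XOR(t9, t6) must be 1, so t9 and t6 differ.
Enumerating the 64 input combinations, 8 give t11 = 1 and 56 give t11 = 0.

8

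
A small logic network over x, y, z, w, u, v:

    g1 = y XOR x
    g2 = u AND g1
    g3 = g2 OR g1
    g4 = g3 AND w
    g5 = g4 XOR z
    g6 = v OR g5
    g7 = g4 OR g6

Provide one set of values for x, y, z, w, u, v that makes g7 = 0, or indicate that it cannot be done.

g7 = g4 OR g6 must be 0, so both g4 = 0 and g6 = 0.
g4 = g3 AND w must be 0, so at least one of g3, w is 0.
g6 = v OR g5 must be 0, so both v = 0 and g5 = 0.
Check with x=1 y=1 z=0 w=1 u=1 v=0:
g1 = y XOR x = 1 XOR 1 = 0
g2 = u AND g1 = 1 AND 0 = 0
g3 = g2 OR g1 = 0 OR 0 = 0
g4 = g3 AND w = 0 AND 1 = 0
g5 = g4 XOR z = 0 XOR 0 = 0
g6 = v OR g5 = 0 OR 0 = 0
g7 = g4 OR g6 = 0 OR 0 = 0
So g7 = 0 as required.

x=1 y=1 z=0 w=1 u=1 v=0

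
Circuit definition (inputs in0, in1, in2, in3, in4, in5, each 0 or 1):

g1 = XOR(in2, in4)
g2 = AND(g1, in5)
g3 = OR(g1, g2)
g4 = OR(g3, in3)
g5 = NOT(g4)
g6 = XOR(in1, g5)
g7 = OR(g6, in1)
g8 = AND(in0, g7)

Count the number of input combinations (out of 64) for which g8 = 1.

20

g8 = AND(in0, g7) must be 1, so both in0 = 1 and g7 = 1.
g7 = OR(g6, in1) must be 1, so at least one of g6, in1 is 1.
Enumerating the 64 input combinations, 20 give g8 = 1 and 44 give g8 = 0.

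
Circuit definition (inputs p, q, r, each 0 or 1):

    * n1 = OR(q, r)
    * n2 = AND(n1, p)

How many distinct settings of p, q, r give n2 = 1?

n2 = AND(n1, p) must be 1, so both n1 = 1 and p = 1.
n1 = OR(q, r) must be 1, so at least one of q, r is 1.
Enumerating the 8 input combinations, 3 give n2 = 1 and 5 give n2 = 0.

3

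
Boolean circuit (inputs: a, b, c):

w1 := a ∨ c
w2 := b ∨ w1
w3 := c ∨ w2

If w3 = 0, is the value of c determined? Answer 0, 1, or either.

0

w3 = c ∨ w2 must be 0, so both c = 0 and w2 = 0.
w2 = b ∨ w1 must be 0, so both b = 0 and w1 = 0.
w1 = a ∨ c must be 0, so both a = 0 and c = 0.
Every assignment with w3 = 0 has c = 0; there are 1 such assignment(s).
  a=0, b=0, c=0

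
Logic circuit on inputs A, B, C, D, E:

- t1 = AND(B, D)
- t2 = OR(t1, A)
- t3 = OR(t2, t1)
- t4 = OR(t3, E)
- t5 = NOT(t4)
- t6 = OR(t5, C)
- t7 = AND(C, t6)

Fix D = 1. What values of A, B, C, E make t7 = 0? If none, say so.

t7 = AND(C, t6) must be 0, so at least one of C, t6 is 0.
Check with D = 1 and A=1, B=1, C=0, E=0:
t1 = AND(B, D) = AND(1, 1) = 1
t2 = OR(t1, A) = OR(1, 1) = 1
t3 = OR(t2, t1) = OR(1, 1) = 1
t4 = OR(t3, E) = OR(1, 0) = 1
t5 = NOT(t4) = NOT 1 = 0
t6 = OR(t5, C) = OR(0, 0) = 0
t7 = AND(C, t6) = AND(0, 0) = 0
So t7 = 0.

A=1, B=1, C=0, E=0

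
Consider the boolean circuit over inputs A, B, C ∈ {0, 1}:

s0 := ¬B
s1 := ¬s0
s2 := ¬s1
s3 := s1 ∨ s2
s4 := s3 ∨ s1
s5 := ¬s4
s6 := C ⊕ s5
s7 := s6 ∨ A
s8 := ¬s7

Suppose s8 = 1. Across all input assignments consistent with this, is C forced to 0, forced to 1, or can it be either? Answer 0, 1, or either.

s8 = ¬s7 must be 1, so s7 = 0.
s7 = s6 ∨ A must be 0, so both s6 = 0 and A = 0.
s6 = C ⊕ s5 must be 0, so C and s5 are equal.
Every assignment with s8 = 1 has C = 0; there are 2 such assignment(s).
  A=0, B=0, C=0
  A=0, B=1, C=0

0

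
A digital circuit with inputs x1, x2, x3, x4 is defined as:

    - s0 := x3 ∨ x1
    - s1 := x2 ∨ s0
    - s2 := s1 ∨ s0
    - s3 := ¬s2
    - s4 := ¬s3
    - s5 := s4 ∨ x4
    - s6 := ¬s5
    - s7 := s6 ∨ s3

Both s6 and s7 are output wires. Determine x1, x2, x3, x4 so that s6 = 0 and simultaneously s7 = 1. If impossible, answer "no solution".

Check with x1=0, x2=0, x3=0, x4=1:
s0 = x3 ∨ x1 = 0 ∨ 0 = 0
s1 = x2 ∨ s0 = 0 ∨ 0 = 0
s2 = s1 ∨ s0 = 0 ∨ 0 = 0
s3 = ¬s2 = ¬0 = 1
s4 = ¬s3 = ¬1 = 0
s5 = s4 ∨ x4 = 0 ∨ 1 = 1
s6 = ¬s5 = ¬1 = 0
s7 = s6 ∨ s3 = 0 ∨ 1 = 1
So s6 = 0 and s7 = 1.

x1=0, x2=0, x3=0, x4=1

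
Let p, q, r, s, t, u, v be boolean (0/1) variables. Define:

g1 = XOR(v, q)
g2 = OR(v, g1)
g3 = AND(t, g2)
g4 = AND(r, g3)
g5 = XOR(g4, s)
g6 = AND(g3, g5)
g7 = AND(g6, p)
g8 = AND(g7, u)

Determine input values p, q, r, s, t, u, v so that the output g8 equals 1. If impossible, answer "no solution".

g8 = AND(g7, u) must be 1, so both g7 = 1 and u = 1.
g7 = AND(g6, p) must be 1, so both g6 = 1 and p = 1.
g6 = AND(g3, g5) must be 1, so both g3 = 1 and g5 = 1.
Check with p=1, q=0, r=0, s=1, t=1, u=1, v=1:
g1 = XOR(v, q) = XOR(1, 0) = 1
g2 = OR(v, g1) = OR(1, 1) = 1
g3 = AND(t, g2) = AND(1, 1) = 1
g4 = AND(r, g3) = AND(0, 1) = 0
g5 = XOR(g4, s) = XOR(0, 1) = 1
g6 = AND(g3, g5) = AND(1, 1) = 1
g7 = AND(g6, p) = AND(1, 1) = 1
g8 = AND(g7, u) = AND(1, 1) = 1
So g8 = 1 as required.

p=1, q=0, r=0, s=1, t=1, u=1, v=1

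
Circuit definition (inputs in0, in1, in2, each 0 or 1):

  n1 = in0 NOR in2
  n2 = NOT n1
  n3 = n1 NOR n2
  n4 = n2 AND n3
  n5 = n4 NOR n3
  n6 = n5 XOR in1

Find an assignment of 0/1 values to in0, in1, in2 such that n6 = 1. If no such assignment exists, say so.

n6 = n5 XOR in1 must be 1, so n5 and in1 differ.
Check with in0=0, in1=0, in2=1:
n1 = in0 NOR in2 = 0 NOR 1 = 0
n2 = NOT n1 = NOT 0 = 1
n3 = n1 NOR n2 = 0 NOR 1 = 0
n4 = n2 AND n3 = 1 AND 0 = 0
n5 = n4 NOR n3 = 0 NOR 0 = 1
n6 = n5 XOR in1 = 1 XOR 0 = 1
So n6 = 1 as required.

in0=0, in1=0, in2=1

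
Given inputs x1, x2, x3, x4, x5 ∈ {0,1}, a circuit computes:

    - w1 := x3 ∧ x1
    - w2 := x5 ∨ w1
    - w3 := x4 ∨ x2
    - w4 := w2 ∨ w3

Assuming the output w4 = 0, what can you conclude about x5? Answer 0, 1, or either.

0

w4 = w2 ∨ w3 must be 0, so both w2 = 0 and w3 = 0.
w2 = x5 ∨ w1 must be 0, so both x5 = 0 and w1 = 0.
w3 = x4 ∨ x2 must be 0, so both x4 = 0 and x2 = 0.
Every assignment with w4 = 0 has x5 = 0; there are 3 such assignment(s).
  x1=0, x2=0, x3=0, x4=0, x5=0
  x1=0, x2=0, x3=1, x4=0, x5=0
  x1=1, x2=0, x3=0, x4=0, x5=0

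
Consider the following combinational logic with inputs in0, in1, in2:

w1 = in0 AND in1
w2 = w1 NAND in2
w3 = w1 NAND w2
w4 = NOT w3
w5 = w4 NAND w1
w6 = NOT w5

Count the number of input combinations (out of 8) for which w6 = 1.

w6 = NOT w5 must be 1, so w5 = 0.
w5 = w4 NAND w1 must be 0, so both w4 = 1 and w1 = 1.
Satisfying assignments:
  in0=1, in1=1, in2=0

1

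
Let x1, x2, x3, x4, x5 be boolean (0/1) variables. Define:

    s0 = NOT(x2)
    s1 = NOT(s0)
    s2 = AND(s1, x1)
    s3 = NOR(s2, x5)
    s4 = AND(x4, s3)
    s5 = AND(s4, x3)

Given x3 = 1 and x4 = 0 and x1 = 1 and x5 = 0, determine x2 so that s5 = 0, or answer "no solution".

s5 = AND(s4, x3) must be 0, so at least one of s4, x3 is 0.
Check with x3 = 1 and x4 = 0 and x1 = 1 and x5 = 0 and x2=0:
s0 = NOT(x2) = NOT 0 = 1
s1 = NOT(s0) = NOT 1 = 0
s2 = AND(s1, x1) = AND(0, 1) = 0
s3 = NOR(s2, x5) = NOR(0, 0) = 1
s4 = AND(x4, s3) = AND(0, 1) = 0
s5 = AND(s4, x3) = AND(0, 1) = 0
So s5 = 0.

x2=0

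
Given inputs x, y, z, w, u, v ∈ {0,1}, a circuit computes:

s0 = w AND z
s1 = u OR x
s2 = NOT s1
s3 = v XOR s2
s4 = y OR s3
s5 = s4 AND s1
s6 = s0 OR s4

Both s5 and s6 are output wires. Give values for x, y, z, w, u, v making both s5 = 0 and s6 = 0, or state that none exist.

Check with x=1, y=0, z=0, w=1, u=0, v=0:
s0 = w AND z = 1 AND 0 = 0
s1 = u OR x = 0 OR 1 = 1
s2 = NOT s1 = NOT 1 = 0
s3 = v XOR s2 = 0 XOR 0 = 0
s4 = y OR s3 = 0 OR 0 = 0
s5 = s4 AND s1 = 0 AND 1 = 0
s6 = s0 OR s4 = 0 OR 0 = 0
So s5 = 0 and s6 = 0.

x=1, y=0, z=0, w=1, u=0, v=0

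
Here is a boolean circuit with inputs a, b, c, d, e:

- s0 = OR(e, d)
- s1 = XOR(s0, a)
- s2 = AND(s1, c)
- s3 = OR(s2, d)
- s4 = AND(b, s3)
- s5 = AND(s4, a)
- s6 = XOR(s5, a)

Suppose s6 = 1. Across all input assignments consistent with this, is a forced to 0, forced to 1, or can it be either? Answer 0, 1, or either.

1

s6 = XOR(s5, a) must be 1, so s5 and a differ.
Every assignment with s6 = 1 has a = 1; there are 11 such assignment(s).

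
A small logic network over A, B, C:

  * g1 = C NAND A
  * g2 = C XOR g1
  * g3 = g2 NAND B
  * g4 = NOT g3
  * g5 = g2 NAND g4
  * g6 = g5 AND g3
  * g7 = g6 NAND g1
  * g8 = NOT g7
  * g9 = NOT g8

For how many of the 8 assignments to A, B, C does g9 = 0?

g9 = NOT g8 must be 0, so g8 = 1.
Enumerating the 8 input combinations, 4 give g9 = 0 and 4 give g9 = 1.

4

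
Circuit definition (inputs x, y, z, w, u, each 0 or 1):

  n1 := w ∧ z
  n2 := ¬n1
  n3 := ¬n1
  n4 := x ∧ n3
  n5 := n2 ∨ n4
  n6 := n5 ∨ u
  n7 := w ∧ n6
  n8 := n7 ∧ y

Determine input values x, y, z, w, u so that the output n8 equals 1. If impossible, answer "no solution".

x=0 y=1 z=1 w=1 u=1

n8 = n7 ∧ y must be 1, so both n7 = 1 and y = 1.
Check with x=0 y=1 z=1 w=1 u=1:
n1 = w ∧ z = 1 ∧ 1 = 1
n2 = ¬n1 = ¬1 = 0
n3 = ¬n1 = ¬1 = 0
n4 = x ∧ n3 = 0 ∧ 0 = 0
n5 = n2 ∨ n4 = 0 ∨ 0 = 0
n6 = n5 ∨ u = 0 ∨ 1 = 1
n7 = w ∧ n6 = 1 ∧ 1 = 1
n8 = n7 ∧ y = 1 ∧ 1 = 1
So n8 = 1 as required.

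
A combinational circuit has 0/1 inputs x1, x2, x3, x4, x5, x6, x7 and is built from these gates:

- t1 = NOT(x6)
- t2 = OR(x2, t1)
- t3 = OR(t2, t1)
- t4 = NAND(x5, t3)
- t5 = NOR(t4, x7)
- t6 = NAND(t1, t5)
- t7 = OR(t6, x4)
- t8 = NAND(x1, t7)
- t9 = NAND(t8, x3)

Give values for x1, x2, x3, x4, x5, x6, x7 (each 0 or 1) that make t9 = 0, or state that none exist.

x1=0 x2=0 x3=1 x4=1 x5=1 x6=1 x7=1

t9 = NAND(t8, x3) must be 0, so both t8 = 1 and x3 = 1.
t8 = NAND(x1, t7) must be 1, so at least one of x1, t7 is 0.
Check with x1=0 x2=0 x3=1 x4=1 x5=1 x6=1 x7=1:
t1 = NOT(x6) = NOT 1 = 0
t2 = OR(x2, t1) = OR(0, 0) = 0
t3 = OR(t2, t1) = OR(0, 0) = 0
t4 = NAND(x5, t3) = NAND(1, 0) = 1
t5 = NOR(t4, x7) = NOR(1, 1) = 0
t6 = NAND(t1, t5) = NAND(0, 0) = 1
t7 = OR(t6, x4) = OR(1, 1) = 1
t8 = NAND(x1, t7) = NAND(0, 1) = 1
t9 = NAND(t8, x3) = NAND(1, 1) = 0
So t9 = 0 as required.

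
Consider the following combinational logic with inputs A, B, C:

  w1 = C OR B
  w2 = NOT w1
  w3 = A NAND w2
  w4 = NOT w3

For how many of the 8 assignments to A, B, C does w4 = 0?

w4 = NOT w3 must be 0, so w3 = 1.
w3 = A NAND w2 must be 1, so at least one of A, w2 is 0.
Enumerating the 8 input combinations, 7 give w4 = 0 and 1 give w4 = 1.

7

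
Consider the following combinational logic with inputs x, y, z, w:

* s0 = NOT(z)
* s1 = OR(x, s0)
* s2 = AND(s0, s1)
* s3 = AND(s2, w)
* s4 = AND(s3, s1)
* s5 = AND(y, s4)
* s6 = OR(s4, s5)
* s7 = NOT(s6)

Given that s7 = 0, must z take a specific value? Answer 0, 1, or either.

0

s7 = NOT(s6) must be 0, so s6 = 1.
s6 = OR(s4, s5) must be 1, so at least one of s4, s5 is 1.
Every assignment with s7 = 0 has z = 0; there are 4 such assignment(s).
  x=0, y=0, z=0, w=1
  x=0, y=1, z=0, w=1
  x=1, y=0, z=0, w=1
  x=1, y=1, z=0, w=1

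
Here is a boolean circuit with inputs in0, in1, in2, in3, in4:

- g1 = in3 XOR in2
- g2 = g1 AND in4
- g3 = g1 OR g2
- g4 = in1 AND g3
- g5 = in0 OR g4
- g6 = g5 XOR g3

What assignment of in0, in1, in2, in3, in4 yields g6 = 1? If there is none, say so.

Check with in0=0, in1=0, in2=1, in3=0, in4=1:
g1 = in3 XOR in2 = 0 XOR 1 = 1
g2 = g1 AND in4 = 1 AND 1 = 1
g3 = g1 OR g2 = 1 OR 1 = 1
g4 = in1 AND g3 = 0 AND 1 = 0
g5 = in0 OR g4 = 0 OR 0 = 0
g6 = g5 XOR g3 = 0 XOR 1 = 1
So g6 = 1 as required.

in0=0, in1=0, in2=1, in3=0, in4=1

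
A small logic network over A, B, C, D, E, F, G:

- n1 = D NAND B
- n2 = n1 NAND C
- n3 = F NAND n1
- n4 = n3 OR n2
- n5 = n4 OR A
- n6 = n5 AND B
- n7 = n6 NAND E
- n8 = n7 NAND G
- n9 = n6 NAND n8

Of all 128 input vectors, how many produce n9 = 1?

83

n9 = n6 NAND n8 must be 1, so at least one of n6, n8 is 0.
Enumerating the 128 input combinations, 83 give n9 = 1 and 45 give n9 = 0.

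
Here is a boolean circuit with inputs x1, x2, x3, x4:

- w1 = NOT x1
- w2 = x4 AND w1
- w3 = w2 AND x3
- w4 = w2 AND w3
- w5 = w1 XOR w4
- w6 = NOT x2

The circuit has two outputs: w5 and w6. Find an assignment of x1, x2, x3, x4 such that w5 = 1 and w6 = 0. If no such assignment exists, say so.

x1=0, x2=1, x3=1, x4=0

Check with x1=0, x2=1, x3=1, x4=0:
w1 = NOT x1 = NOT 0 = 1
w2 = x4 AND w1 = 0 AND 1 = 0
w3 = w2 AND x3 = 0 AND 1 = 0
w4 = w2 AND w3 = 0 AND 0 = 0
w5 = w1 XOR w4 = 1 XOR 0 = 1
w6 = NOT x2 = NOT 1 = 0
So w5 = 1 and w6 = 0.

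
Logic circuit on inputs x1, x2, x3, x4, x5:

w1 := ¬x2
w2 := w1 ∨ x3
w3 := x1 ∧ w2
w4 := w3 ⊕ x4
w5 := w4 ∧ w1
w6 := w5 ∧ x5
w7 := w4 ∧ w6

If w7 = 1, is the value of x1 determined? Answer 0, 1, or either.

Both values of x1 occur among assignments with w7 = 1:
  x1=0: x1=0, x2=0, x3=0, x4=1, x5=1
  x1=1: x1=1, x2=0, x3=0, x4=0, x5=1

either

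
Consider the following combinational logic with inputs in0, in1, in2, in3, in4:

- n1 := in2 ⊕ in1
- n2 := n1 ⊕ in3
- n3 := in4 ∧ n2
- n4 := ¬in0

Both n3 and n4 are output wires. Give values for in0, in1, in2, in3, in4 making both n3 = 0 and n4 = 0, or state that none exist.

Check with in0=1, in1=1, in2=1, in3=0, in4=0:
n1 = in2 ⊕ in1 = 1 ⊕ 1 = 0
n2 = n1 ⊕ in3 = 0 ⊕ 0 = 0
n3 = in4 ∧ n2 = 0 ∧ 0 = 0
n4 = ¬in0 = ¬1 = 0
So n3 = 0 and n4 = 0.

in0=1, in1=1, in2=1, in3=0, in4=0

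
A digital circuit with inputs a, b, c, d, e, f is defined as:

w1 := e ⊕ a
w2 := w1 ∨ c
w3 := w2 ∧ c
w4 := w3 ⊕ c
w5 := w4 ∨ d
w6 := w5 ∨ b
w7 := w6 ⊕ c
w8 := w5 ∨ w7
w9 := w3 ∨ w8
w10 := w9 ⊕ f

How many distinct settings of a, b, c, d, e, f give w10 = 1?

32

w10 = w9 ⊕ f must be 1, so w9 and f differ.
Enumerating the 64 input combinations, 32 give w10 = 1 and 32 give w10 = 0.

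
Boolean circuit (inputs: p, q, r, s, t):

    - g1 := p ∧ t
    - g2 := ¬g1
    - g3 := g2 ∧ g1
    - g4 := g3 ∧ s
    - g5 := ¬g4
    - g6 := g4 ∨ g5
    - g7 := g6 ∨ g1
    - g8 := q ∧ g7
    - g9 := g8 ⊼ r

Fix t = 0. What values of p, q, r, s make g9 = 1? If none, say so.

Check with t = 0 and p=1, q=0, r=1, s=0:
g1 = p ∧ t = 1 ∧ 0 = 0
g2 = ¬g1 = ¬0 = 1
g3 = g2 ∧ g1 = 1 ∧ 0 = 0
g4 = g3 ∧ s = 0 ∧ 0 = 0
g5 = ¬g4 = ¬0 = 1
g6 = g4 ∨ g5 = 0 ∨ 1 = 1
g7 = g6 ∨ g1 = 1 ∨ 0 = 1
g8 = q ∧ g7 = 0 ∧ 1 = 0
g9 = g8 ⊼ r = 0 ⊼ 1 = 1
So g9 = 1.

p=1, q=0, r=1, s=0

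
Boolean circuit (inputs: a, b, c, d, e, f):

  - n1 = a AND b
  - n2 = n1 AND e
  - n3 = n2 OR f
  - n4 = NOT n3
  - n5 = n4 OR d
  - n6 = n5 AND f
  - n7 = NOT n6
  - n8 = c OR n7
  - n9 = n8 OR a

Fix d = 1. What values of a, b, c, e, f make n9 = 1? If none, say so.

Check with d = 1 and a=1, b=0, c=1, e=0, f=0:
n1 = a AND b = 1 AND 0 = 0
n2 = n1 AND e = 0 AND 0 = 0
n3 = n2 OR f = 0 OR 0 = 0
n4 = NOT n3 = NOT 0 = 1
n5 = n4 OR d = 1 OR 1 = 1
n6 = n5 AND f = 1 AND 0 = 0
n7 = NOT n6 = NOT 0 = 1
n8 = c OR n7 = 1 OR 1 = 1
n9 = n8 OR a = 1 OR 1 = 1
So n9 = 1.

a=1 b=0 c=1 e=0 f=0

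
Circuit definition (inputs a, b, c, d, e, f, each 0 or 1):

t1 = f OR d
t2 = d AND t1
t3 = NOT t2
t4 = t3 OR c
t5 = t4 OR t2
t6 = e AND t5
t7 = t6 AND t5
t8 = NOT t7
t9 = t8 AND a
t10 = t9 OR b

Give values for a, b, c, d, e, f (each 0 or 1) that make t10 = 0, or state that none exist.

a=1, b=0, c=1, d=0, e=1, f=1

Check with a=1, b=0, c=1, d=0, e=1, f=1:
t1 = f OR d = 1 OR 0 = 1
t2 = d AND t1 = 0 AND 1 = 0
t3 = NOT t2 = NOT 0 = 1
t4 = t3 OR c = 1 OR 1 = 1
t5 = t4 OR t2 = 1 OR 0 = 1
t6 = e AND t5 = 1 AND 1 = 1
t7 = t6 AND t5 = 1 AND 1 = 1
t8 = NOT t7 = NOT 1 = 0
t9 = t8 AND a = 0 AND 1 = 0
t10 = t9 OR b = 0 OR 0 = 0
So t10 = 0 as required.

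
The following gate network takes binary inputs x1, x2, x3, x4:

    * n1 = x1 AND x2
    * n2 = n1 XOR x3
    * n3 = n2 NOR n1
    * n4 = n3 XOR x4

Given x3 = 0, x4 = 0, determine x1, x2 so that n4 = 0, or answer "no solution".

x1=1, x2=1

Check with x3 = 0, x4 = 0 and x1=1, x2=1:
n1 = x1 AND x2 = 1 AND 1 = 1
n2 = n1 XOR x3 = 1 XOR 0 = 1
n3 = n2 NOR n1 = 1 NOR 1 = 0
n4 = n3 XOR x4 = 0 XOR 0 = 0
So n4 = 0.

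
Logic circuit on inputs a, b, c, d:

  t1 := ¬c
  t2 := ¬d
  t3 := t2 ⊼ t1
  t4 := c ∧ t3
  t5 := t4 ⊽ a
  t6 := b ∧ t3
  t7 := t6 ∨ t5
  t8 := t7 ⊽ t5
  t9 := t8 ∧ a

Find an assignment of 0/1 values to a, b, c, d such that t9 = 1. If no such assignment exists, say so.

Check with a=1, b=1, c=0, d=0:
t1 = ¬c = ¬0 = 1
t2 = ¬d = ¬0 = 1
t3 = t2 ⊼ t1 = 1 ⊼ 1 = 0
t4 = c ∧ t3 = 0 ∧ 0 = 0
t5 = t4 ⊽ a = 0 ⊽ 1 = 0
t6 = b ∧ t3 = 1 ∧ 0 = 0
t7 = t6 ∨ t5 = 0 ∨ 0 = 0
t8 = t7 ⊽ t5 = 0 ⊽ 0 = 1
t9 = t8 ∧ a = 1 ∧ 1 = 1
So t9 = 1 as required.

a=1, b=1, c=0, d=0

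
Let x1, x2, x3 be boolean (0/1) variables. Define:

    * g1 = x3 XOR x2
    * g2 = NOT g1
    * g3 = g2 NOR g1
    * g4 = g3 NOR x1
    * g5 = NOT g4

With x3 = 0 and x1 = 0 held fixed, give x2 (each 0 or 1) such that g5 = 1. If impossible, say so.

With x3 = 0 and x1 = 0 fixed, none of the 2 settings of x2 give g5 = 1.
For example, with x2=0:
g1 = x3 XOR x2 = 0 XOR 0 = 0
g2 = NOT g1 = NOT 0 = 1
g3 = g2 NOR g1 = 1 NOR 0 = 0
g4 = g3 NOR x1 = 0 NOR 0 = 1
g5 = NOT g4 = NOT 1 = 0
giving g5 = 0 ≠ 1.

no solution exists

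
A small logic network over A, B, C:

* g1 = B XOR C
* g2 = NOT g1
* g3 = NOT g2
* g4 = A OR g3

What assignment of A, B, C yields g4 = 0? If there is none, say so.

A=0, B=1, C=1

g4 = A OR g3 must be 0, so both A = 0 and g3 = 0.
g3 = NOT g2 must be 0, so g2 = 1.
g2 = NOT g1 must be 1, so g1 = 0.
Check with A=0, B=1, C=1:
g1 = B XOR C = 1 XOR 1 = 0
g2 = NOT g1 = NOT 0 = 1
g3 = NOT g2 = NOT 1 = 0
g4 = A OR g3 = 0 OR 0 = 0
So g4 = 0 as required.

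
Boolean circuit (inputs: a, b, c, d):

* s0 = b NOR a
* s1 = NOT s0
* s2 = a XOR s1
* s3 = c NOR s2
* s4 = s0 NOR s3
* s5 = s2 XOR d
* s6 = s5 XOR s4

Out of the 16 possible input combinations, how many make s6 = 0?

8

s6 = s5 XOR s4 must be 0, so s5 and s4 are equal.
Enumerating the 16 input combinations, 8 give s6 = 0 and 8 give s6 = 1.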